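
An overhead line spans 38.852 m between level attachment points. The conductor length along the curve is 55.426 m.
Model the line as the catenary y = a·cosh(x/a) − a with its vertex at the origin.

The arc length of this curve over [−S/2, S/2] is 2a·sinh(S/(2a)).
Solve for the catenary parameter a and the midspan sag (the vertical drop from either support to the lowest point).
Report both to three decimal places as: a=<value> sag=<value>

a=12.854 sag=17.695

seed: a₀ = √(S³/(24(L−S))) = √(38.852³/(24·16.574)) = 12.142295
iter 1: u=1.599862  f(a)=+2.255e+00  f'(a)=-3.496e+00  a ← 12.142295 − (+2.255e+00/-3.496e+00) = 12.787394
iter 2: u=1.519152  f(a)=+1.922e-01  f'(a)=-2.923e+00  a ← 12.787394 − (+1.922e-01/-2.923e+00) = 12.853140
iter 3: u=1.511382  f(a)=+1.683e-03  f'(a)=-2.872e+00  a ← 12.853140 − (+1.683e-03/-2.872e+00) = 12.853726
iter 4: u=1.511313  f(a)=+1.316e-07  f'(a)=-2.872e+00  a ← 12.853726 − (+1.316e-07/-2.872e+00) = 12.853726
iter 5: u=1.511313  f(a)=+0.000e+00  f'(a)=-2.872e+00  a ← 12.853726 − (+0.000e+00/-2.872e+00) = 12.853726
converged: |Δa| < 1e-12 after 5 iterations
sag = a·(cosh(S/(2a)) − 1) = 12.853726·(cosh(1.511313) − 1) = 17.695065
T_max/T_min = cosh(S/(2a)) = 2.376649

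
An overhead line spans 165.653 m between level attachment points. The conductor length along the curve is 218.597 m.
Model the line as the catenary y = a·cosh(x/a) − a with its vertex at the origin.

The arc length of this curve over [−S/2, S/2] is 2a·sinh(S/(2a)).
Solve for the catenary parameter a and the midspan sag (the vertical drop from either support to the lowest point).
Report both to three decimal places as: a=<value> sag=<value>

a=62.491 sag=63.411

seed: a₀ = √(S³/(24(L−S))) = √(165.653³/(24·52.944)) = 59.811537
iter 1: u=1.384791  f(a)=+5.314e+00  f'(a)=-2.134e+00  a ← 59.811537 − (+5.314e+00/-2.134e+00) = 62.301971
iter 2: u=1.329436  f(a)=+3.500e-01  f'(a)=-1.861e+00  a ← 62.301971 − (+3.500e-01/-1.861e+00) = 62.489981
iter 3: u=1.325436  f(a)=+1.754e-03  f'(a)=-1.843e+00  a ← 62.489981 − (+1.754e-03/-1.843e+00) = 62.490933
iter 4: u=1.325416  f(a)=+4.455e-08  f'(a)=-1.843e+00  a ← 62.490933 − (+4.455e-08/-1.843e+00) = 62.490933
iter 5: u=1.325416  f(a)=+0.000e+00  f'(a)=-1.843e+00  a ← 62.490933 − (+0.000e+00/-1.843e+00) = 62.490933
converged: |Δa| < 1e-12 after 5 iterations
sag = a·(cosh(S/(2a)) − 1) = 62.490933·(cosh(1.325416) − 1) = 63.410929
T_max/T_min = cosh(S/(2a)) = 2.014722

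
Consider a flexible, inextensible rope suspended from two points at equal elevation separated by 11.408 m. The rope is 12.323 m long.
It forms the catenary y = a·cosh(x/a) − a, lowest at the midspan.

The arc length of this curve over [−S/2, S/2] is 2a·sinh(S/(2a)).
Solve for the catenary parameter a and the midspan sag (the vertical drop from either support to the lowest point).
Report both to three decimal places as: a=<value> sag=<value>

a=8.320 sag=2.033

seed: a₀ = √(S³/(24(L−S))) = √(11.408³/(24·0.915)) = 8.222391
iter 1: u=0.693716  f(a)=+2.227e-02  f'(a)=-2.335e-01  a ← 8.222391 − (+2.227e-02/-2.335e-01) = 8.317785
iter 2: u=0.685759  f(a)=+3.935e-04  f'(a)=-2.253e-01  a ← 8.317785 − (+3.935e-04/-2.253e-01) = 8.319532
iter 3: u=0.685615  f(a)=+1.278e-07  f'(a)=-2.251e-01  a ← 8.319532 − (+1.278e-07/-2.251e-01) = 8.319532
iter 4: u=0.685615  f(a)=+1.599e-14  f'(a)=-2.251e-01  a ← 8.319532 − (+1.599e-14/-2.251e-01) = 8.319532
converged: |Δa| < 1e-12 after 4 iterations
sag = a·(cosh(S/(2a)) − 1) = 8.319532·(cosh(0.685615) − 1) = 2.033182
T_max/T_min = cosh(S/(2a)) = 1.244387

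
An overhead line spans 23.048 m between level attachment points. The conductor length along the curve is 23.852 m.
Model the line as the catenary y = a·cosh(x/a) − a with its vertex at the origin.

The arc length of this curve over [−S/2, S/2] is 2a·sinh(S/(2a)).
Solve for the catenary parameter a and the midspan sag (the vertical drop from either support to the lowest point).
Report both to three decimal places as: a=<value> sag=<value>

seed: a₀ = √(S³/(24(L−S))) = √(23.048³/(24·0.804)) = 25.189307
iter 1: u=0.457496  f(a)=+8.456e-03  f'(a)=-6.518e-02  a ← 25.189307 − (+8.456e-03/-6.518e-02) = 25.319035
iter 2: u=0.455152  f(a)=+6.577e-05  f'(a)=-6.417e-02  a ← 25.319035 − (+6.577e-05/-6.417e-02) = 25.320060
iter 3: u=0.455133  f(a)=+4.048e-09  f'(a)=-6.416e-02  a ← 25.320060 − (+4.048e-09/-6.416e-02) = 25.320060
iter 4: u=0.455133  f(a)=-3.553e-15  f'(a)=-6.416e-02  a ← 25.320060 − (-3.553e-15/-6.416e-02) = 25.320060
converged: |Δa| < 1e-12 after 4 iterations
sag = a·(cosh(S/(2a)) − 1) = 25.320060·(cosh(0.455133) − 1) = 2.668061
T_max/T_min = cosh(S/(2a)) = 1.105373

a=25.320 sag=2.668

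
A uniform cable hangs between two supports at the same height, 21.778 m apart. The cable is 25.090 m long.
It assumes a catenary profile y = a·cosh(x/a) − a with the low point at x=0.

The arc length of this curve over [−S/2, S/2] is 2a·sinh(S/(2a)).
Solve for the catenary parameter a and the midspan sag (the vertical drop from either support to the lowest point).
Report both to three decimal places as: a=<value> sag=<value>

a=11.651 sag=5.470

seed: a₀ = √(S³/(24(L−S))) = √(21.778³/(24·3.312)) = 11.399248
iter 1: u=0.955238  f(a)=+1.544e-01  f'(a)=-6.359e-01  a ← 11.399248 − (+1.544e-01/-6.359e-01) = 11.642114
iter 2: u=0.935311  f(a)=+5.073e-03  f'(a)=-5.947e-01  a ← 11.642114 − (+5.073e-03/-5.947e-01) = 11.650645
iter 3: u=0.934626  f(a)=+5.887e-06  f'(a)=-5.933e-01  a ← 11.650645 − (+5.887e-06/-5.933e-01) = 11.650655
iter 4: u=0.934626  f(a)=+7.955e-12  f'(a)=-5.933e-01  a ← 11.650655 − (+7.955e-12/-5.933e-01) = 11.650655
iter 5: u=0.934626  f(a)=-3.553e-15  f'(a)=-5.933e-01  a ← 11.650655 − (-3.553e-15/-5.933e-01) = 11.650655
converged: |Δa| < 1e-12 after 5 iterations
sag = a·(cosh(S/(2a)) − 1) = 11.650655·(cosh(0.934626) − 1) = 5.469940
T_max/T_min = cosh(S/(2a)) = 1.469496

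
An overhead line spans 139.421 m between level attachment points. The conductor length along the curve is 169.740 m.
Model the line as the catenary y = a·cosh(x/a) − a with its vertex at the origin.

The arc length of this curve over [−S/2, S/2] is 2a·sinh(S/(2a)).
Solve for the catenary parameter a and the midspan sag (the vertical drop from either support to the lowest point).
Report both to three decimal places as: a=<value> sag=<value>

a=62.927 sag=42.727

seed: a₀ = √(S³/(24(L−S))) = √(139.421³/(24·30.319)) = 61.028013
iter 1: u=1.142271  f(a)=+2.041e+00  f'(a)=-1.129e+00  a ← 61.028013 − (+2.041e+00/-1.129e+00) = 62.834709
iter 2: u=1.109427  f(a)=+9.412e-02  f'(a)=-1.027e+00  a ← 62.834709 − (+9.412e-02/-1.027e+00) = 62.926318
iter 3: u=1.107812  f(a)=+2.217e-04  f'(a)=-1.023e+00  a ← 62.926318 − (+2.217e-04/-1.023e+00) = 62.926535
iter 4: u=1.107808  f(a)=+1.236e-09  f'(a)=-1.023e+00  a ← 62.926535 − (+1.236e-09/-1.023e+00) = 62.926535
iter 5: u=1.107808  f(a)=+2.842e-14  f'(a)=-1.023e+00  a ← 62.926535 − (+2.842e-14/-1.023e+00) = 62.926535
converged: |Δa| < 1e-12 after 5 iterations
sag = a·(cosh(S/(2a)) − 1) = 62.926535·(cosh(1.107808) − 1) = 42.726982
T_max/T_min = cosh(S/(2a)) = 1.678998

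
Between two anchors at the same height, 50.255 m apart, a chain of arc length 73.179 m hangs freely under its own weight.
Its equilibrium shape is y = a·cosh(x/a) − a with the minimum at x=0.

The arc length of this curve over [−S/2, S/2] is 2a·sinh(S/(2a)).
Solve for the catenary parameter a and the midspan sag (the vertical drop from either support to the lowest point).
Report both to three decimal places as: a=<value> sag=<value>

seed: a₀ = √(S³/(24(L−S))) = √(50.255³/(24·22.924)) = 15.188612
iter 1: u=1.654364  f(a)=+3.349e+00  f'(a)=-3.930e+00  a ← 15.188612 − (+3.349e+00/-3.930e+00) = 16.040952
iter 2: u=1.566459  f(a)=+3.026e-01  f'(a)=-3.249e+00  a ← 16.040952 − (+3.026e-01/-3.249e+00) = 16.134096
iter 3: u=1.557416  f(a)=+3.012e-03  f'(a)=-3.185e+00  a ← 16.134096 − (+3.012e-03/-3.185e+00) = 16.135042
iter 4: u=1.557325  f(a)=+3.050e-07  f'(a)=-3.184e+00  a ← 16.135042 − (+3.050e-07/-3.184e+00) = 16.135042
iter 5: u=1.557325  f(a)=+2.842e-14  f'(a)=-3.184e+00  a ← 16.135042 − (+2.842e-14/-3.184e+00) = 16.135042
converged: |Δa| < 1e-12 after 5 iterations
sag = a·(cosh(S/(2a)) − 1) = 16.135042·(cosh(1.557325) − 1) = 23.854095
T_max/T_min = cosh(S/(2a)) = 2.478403

a=16.135 sag=23.854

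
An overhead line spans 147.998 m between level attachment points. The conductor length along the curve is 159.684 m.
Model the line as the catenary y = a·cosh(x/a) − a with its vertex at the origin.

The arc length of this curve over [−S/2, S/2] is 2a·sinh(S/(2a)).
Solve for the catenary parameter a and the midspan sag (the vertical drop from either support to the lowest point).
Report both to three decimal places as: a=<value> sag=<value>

a=108.760 sag=26.160

seed: a₀ = √(S³/(24(L−S))) = √(147.998³/(24·11.686)) = 107.509095
iter 1: u=0.688305  f(a)=+2.800e-01  f'(a)=-2.279e-01  a ← 107.509095 − (+2.800e-01/-2.279e-01) = 108.737700
iter 2: u=0.680528  f(a)=+4.872e-03  f'(a)=-2.200e-01  a ← 108.737700 − (+4.872e-03/-2.200e-01) = 108.759843
iter 3: u=0.680389  f(a)=+1.533e-06  f'(a)=-2.199e-01  a ← 108.759843 − (+1.533e-06/-2.199e-01) = 108.759850
iter 4: u=0.680389  f(a)=+1.421e-13  f'(a)=-2.199e-01  a ← 108.759850 − (+1.421e-13/-2.199e-01) = 108.759850
converged: |Δa| < 1e-12 after 4 iterations
sag = a·(cosh(S/(2a)) − 1) = 108.759850·(cosh(0.680389) − 1) = 26.160311
T_max/T_min = cosh(S/(2a)) = 1.240533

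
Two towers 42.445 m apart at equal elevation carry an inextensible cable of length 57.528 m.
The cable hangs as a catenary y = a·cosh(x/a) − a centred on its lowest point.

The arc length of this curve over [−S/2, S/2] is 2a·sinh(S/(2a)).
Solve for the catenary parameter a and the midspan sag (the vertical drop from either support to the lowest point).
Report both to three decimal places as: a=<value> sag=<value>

seed: a₀ = √(S³/(24(L−S))) = √(42.445³/(24·15.083)) = 14.534173
iter 1: u=1.460179  f(a)=+1.692e+00  f'(a)=-2.553e+00  a ← 14.534173 − (+1.692e+00/-2.553e+00) = 15.196907
iter 2: u=1.396501  f(a)=+1.226e-01  f'(a)=-2.195e+00  a ← 15.196907 − (+1.226e-01/-2.195e+00) = 15.252759
iter 3: u=1.391388  f(a)=+7.551e-04  f'(a)=-2.168e+00  a ← 15.252759 − (+7.551e-04/-2.168e+00) = 15.253108
iter 4: u=1.391356  f(a)=+2.903e-08  f'(a)=-2.168e+00  a ← 15.253108 − (+2.903e-08/-2.168e+00) = 15.253108
iter 5: u=1.391356  f(a)=+0.000e+00  f'(a)=-2.168e+00  a ← 15.253108 − (+0.000e+00/-2.168e+00) = 15.253108
converged: |Δa| < 1e-12 after 5 iterations
sag = a·(cosh(S/(2a)) − 1) = 15.253108·(cosh(1.391356) − 1) = 17.304917
T_max/T_min = cosh(S/(2a)) = 2.134517

a=15.253 sag=17.305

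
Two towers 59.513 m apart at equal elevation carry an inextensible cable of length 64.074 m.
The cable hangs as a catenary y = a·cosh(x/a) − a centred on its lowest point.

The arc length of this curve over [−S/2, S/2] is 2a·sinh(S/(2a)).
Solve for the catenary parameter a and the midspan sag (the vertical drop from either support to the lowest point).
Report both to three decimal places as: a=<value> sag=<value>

seed: a₀ = √(S³/(24(L−S))) = √(59.513³/(24·4.561)) = 43.881565
iter 1: u=0.678109  f(a)=+1.060e-01  f'(a)=-2.176e-01  a ← 43.881565 − (+1.060e-01/-2.176e-01) = 44.368802
iter 2: u=0.670663  f(a)=+1.792e-03  f'(a)=-2.103e-01  a ← 44.368802 − (+1.792e-03/-2.103e-01) = 44.377321
iter 3: u=0.670534  f(a)=+5.312e-07  f'(a)=-2.102e-01  a ← 44.377321 − (+5.312e-07/-2.102e-01) = 44.377324
iter 4: u=0.670534  f(a)=+4.263e-14  f'(a)=-2.102e-01  a ← 44.377324 − (+4.263e-14/-2.102e-01) = 44.377324
converged: |Δa| < 1e-12 after 4 iterations
sag = a·(cosh(S/(2a)) − 1) = 44.377324·(cosh(0.670534) − 1) = 10.355813
T_max/T_min = cosh(S/(2a)) = 1.233358

a=44.377 sag=10.356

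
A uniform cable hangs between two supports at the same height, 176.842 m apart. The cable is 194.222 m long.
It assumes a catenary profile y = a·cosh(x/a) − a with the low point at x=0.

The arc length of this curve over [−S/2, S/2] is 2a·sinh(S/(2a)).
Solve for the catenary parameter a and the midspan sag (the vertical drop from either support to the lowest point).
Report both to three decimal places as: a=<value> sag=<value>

seed: a₀ = √(S³/(24(L−S))) = √(176.842³/(24·17.380)) = 115.145672
iter 1: u=0.767906  f(a)=+5.197e-01  f'(a)=-3.201e-01  a ← 115.145672 − (+5.197e-01/-3.201e-01) = 116.769390
iter 2: u=0.757228  f(a)=+1.120e-02  f'(a)=-3.064e-01  a ← 116.769390 − (+1.120e-02/-3.064e-01) = 116.805933
iter 3: u=0.756991  f(a)=+5.451e-06  f'(a)=-3.061e-01  a ← 116.805933 − (+5.451e-06/-3.061e-01) = 116.805950
iter 4: u=0.756991  f(a)=+1.279e-12  f'(a)=-3.061e-01  a ← 116.805950 − (+1.279e-12/-3.061e-01) = 116.805950
converged: |Δa| < 1e-12 after 4 iterations
sag = a·(cosh(S/(2a)) − 1) = 116.805950·(cosh(0.756991) − 1) = 35.095914
T_max/T_min = cosh(S/(2a)) = 1.300463

a=116.806 sag=35.096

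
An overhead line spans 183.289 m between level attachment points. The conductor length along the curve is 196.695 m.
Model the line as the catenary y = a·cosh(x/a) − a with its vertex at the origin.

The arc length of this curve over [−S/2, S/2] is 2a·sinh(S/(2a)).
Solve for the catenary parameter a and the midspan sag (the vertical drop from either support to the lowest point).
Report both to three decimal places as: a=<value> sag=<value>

seed: a₀ = √(S³/(24(L−S))) = √(183.289³/(24·13.406)) = 138.340511
iter 1: u=0.662456  f(a)=+2.973e-01  f'(a)=-2.025e-01  a ← 138.340511 − (+2.973e-01/-2.025e-01) = 139.808775
iter 2: u=0.655499  f(a)=+4.799e-03  f'(a)=-1.960e-01  a ← 139.808775 − (+4.799e-03/-1.960e-01) = 139.833263
iter 3: u=0.655384  f(a)=+1.296e-06  f'(a)=-1.959e-01  a ← 139.833263 − (+1.296e-06/-1.959e-01) = 139.833269
iter 4: u=0.655384  f(a)=+8.527e-14  f'(a)=-1.959e-01  a ← 139.833269 − (+8.527e-14/-1.959e-01) = 139.833269
converged: |Δa| < 1e-12 after 4 iterations
sag = a·(cosh(S/(2a)) − 1) = 139.833269·(cosh(0.655384) − 1) = 31.121619
T_max/T_min = cosh(S/(2a)) = 1.222562

a=139.833 sag=31.122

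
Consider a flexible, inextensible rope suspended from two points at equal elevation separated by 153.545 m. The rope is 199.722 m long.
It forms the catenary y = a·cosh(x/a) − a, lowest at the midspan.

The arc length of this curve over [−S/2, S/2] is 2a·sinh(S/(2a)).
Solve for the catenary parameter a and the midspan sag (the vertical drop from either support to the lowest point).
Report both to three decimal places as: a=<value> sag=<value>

seed: a₀ = √(S³/(24(L−S))) = √(153.545³/(24·46.177)) = 57.152475
iter 1: u=1.343293  f(a)=+4.350e+00  f'(a)=-1.927e+00  a ← 57.152475 − (+4.350e+00/-1.927e+00) = 59.409798
iter 2: u=1.292253  f(a)=+2.710e-01  f'(a)=-1.694e+00  a ← 59.409798 − (+2.710e-01/-1.694e+00) = 59.569792
iter 3: u=1.288782  f(a)=+1.206e-03  f'(a)=-1.679e+00  a ← 59.569792 − (+1.206e-03/-1.679e+00) = 59.570511
iter 4: u=1.288767  f(a)=+2.413e-08  f'(a)=-1.679e+00  a ← 59.570511 − (+2.413e-08/-1.679e+00) = 59.570511
iter 5: u=1.288767  f(a)=-2.842e-14  f'(a)=-1.679e+00  a ← 59.570511 − (-2.842e-14/-1.679e+00) = 59.570511
converged: |Δa| < 1e-12 after 5 iterations
sag = a·(cosh(S/(2a)) − 1) = 59.570511·(cosh(1.288767) − 1) = 56.708744
T_max/T_min = cosh(S/(2a)) = 1.951960

a=59.571 sag=56.709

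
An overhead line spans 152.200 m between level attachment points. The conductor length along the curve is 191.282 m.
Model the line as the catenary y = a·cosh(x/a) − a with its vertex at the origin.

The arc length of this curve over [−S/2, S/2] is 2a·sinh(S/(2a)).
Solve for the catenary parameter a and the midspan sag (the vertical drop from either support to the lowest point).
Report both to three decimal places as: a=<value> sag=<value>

a=63.544 sag=51.282

seed: a₀ = √(S³/(24(L−S))) = √(152.200³/(24·39.082)) = 61.309527
iter 1: u=1.241243  f(a)=+3.123e+00  f'(a)=-1.482e+00  a ← 61.309527 − (+3.123e+00/-1.482e+00) = 63.416499
iter 2: u=1.200003  f(a)=+1.682e-01  f'(a)=-1.327e+00  a ← 63.416499 − (+1.682e-01/-1.327e+00) = 63.543312
iter 3: u=1.197608  f(a)=+5.496e-04  f'(a)=-1.318e+00  a ← 63.543312 − (+5.496e-04/-1.318e+00) = 63.543729
iter 4: u=1.197600  f(a)=+5.907e-09  f'(a)=-1.318e+00  a ← 63.543729 − (+5.907e-09/-1.318e+00) = 63.543729
iter 5: u=1.197600  f(a)=-2.842e-14  f'(a)=-1.318e+00  a ← 63.543729 − (-2.842e-14/-1.318e+00) = 63.543729
converged: |Δa| < 1e-12 after 5 iterations
sag = a·(cosh(S/(2a)) − 1) = 63.543729·(cosh(1.197600) − 1) = 51.282254
T_max/T_min = cosh(S/(2a)) = 1.807039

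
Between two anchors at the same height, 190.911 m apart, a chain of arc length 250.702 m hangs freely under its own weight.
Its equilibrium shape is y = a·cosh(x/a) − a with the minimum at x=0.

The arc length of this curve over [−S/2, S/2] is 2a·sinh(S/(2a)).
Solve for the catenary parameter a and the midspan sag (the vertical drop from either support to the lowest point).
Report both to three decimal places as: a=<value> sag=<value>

seed: a₀ = √(S³/(24(L−S))) = √(190.911³/(24·59.791)) = 69.634250
iter 1: u=1.370813  f(a)=+5.876e+00  f'(a)=-2.062e+00  a ← 69.634250 − (+5.876e+00/-2.062e+00) = 72.483222
iter 2: u=1.316932  f(a)=+3.798e-01  f'(a)=-1.804e+00  a ← 72.483222 − (+3.798e-01/-1.804e+00) = 72.693821
iter 3: u=1.313117  f(a)=+1.830e-03  f'(a)=-1.786e+00  a ← 72.693821 − (+1.830e-03/-1.786e+00) = 72.694846
iter 4: u=1.313099  f(a)=+4.293e-08  f'(a)=-1.786e+00  a ← 72.694846 − (+4.293e-08/-1.786e+00) = 72.694846
iter 5: u=1.313099  f(a)=+2.842e-14  f'(a)=-1.786e+00  a ← 72.694846 − (+2.842e-14/-1.786e+00) = 72.694846
converged: |Δa| < 1e-12 after 5 iterations
sag = a·(cosh(S/(2a)) − 1) = 72.694846·(cosh(1.313099) − 1) = 72.209998
T_max/T_min = cosh(S/(2a)) = 1.993330

a=72.695 sag=72.210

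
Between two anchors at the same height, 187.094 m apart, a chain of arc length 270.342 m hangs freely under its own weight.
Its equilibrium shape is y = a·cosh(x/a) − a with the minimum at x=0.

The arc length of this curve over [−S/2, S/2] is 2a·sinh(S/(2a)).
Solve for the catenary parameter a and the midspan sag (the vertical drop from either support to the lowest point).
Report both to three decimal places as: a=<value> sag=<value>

a=60.740 sag=87.451

seed: a₀ = √(S³/(24(L−S))) = √(187.094³/(24·83.248)) = 57.252870
iter 1: u=1.633927  f(a)=+1.185e+01  f'(a)=-3.762e+00  a ← 57.252870 − (+1.185e+01/-3.762e+00) = 60.401415
iter 2: u=1.548755  f(a)=+1.047e+00  f'(a)=-3.124e+00  a ← 60.401415 − (+1.047e+00/-3.124e+00) = 60.736694
iter 3: u=1.540206  f(a)=+9.942e-03  f'(a)=-3.065e+00  a ← 60.736694 − (+9.942e-03/-3.065e+00) = 60.739938
iter 4: u=1.540123  f(a)=+9.147e-07  f'(a)=-3.064e+00  a ← 60.739938 − (+9.147e-07/-3.064e+00) = 60.739938
iter 5: u=1.540123  f(a)=+0.000e+00  f'(a)=-3.064e+00  a ← 60.739938 − (+0.000e+00/-3.064e+00) = 60.739938
converged: |Δa| < 1e-12 after 5 iterations
sag = a·(cosh(S/(2a)) − 1) = 60.739938·(cosh(1.540123) − 1) = 87.450950
T_max/T_min = cosh(S/(2a)) = 2.439760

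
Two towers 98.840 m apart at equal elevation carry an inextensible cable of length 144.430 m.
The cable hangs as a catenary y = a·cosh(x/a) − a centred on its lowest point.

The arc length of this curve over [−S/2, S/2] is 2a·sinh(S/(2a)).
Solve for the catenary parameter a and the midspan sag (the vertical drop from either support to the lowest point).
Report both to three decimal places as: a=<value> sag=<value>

a=31.577 sag=47.240

seed: a₀ = √(S³/(24(L−S))) = √(98.840³/(24·45.590)) = 29.706993
iter 1: u=1.663581  f(a)=+6.741e+00  f'(a)=-4.007e+00  a ← 29.706993 − (+6.741e+00/-4.007e+00) = 31.389138
iter 2: u=1.574430  f(a)=+6.149e-01  f'(a)=-3.307e+00  a ← 31.389138 − (+6.149e-01/-3.307e+00) = 31.575105
iter 3: u=1.565157  f(a)=+6.252e-03  f'(a)=-3.240e+00  a ← 31.575105 − (+6.252e-03/-3.240e+00) = 31.577035
iter 4: u=1.565061  f(a)=+6.608e-07  f'(a)=-3.239e+00  a ← 31.577035 − (+6.608e-07/-3.239e+00) = 31.577035
iter 5: u=1.565061  f(a)=+0.000e+00  f'(a)=-3.239e+00  a ← 31.577035 − (+0.000e+00/-3.239e+00) = 31.577035
converged: |Δa| < 1e-12 after 5 iterations
sag = a·(cosh(S/(2a)) − 1) = 31.577035·(cosh(1.565061) − 1) = 47.239939
T_max/T_min = cosh(S/(2a)) = 2.496022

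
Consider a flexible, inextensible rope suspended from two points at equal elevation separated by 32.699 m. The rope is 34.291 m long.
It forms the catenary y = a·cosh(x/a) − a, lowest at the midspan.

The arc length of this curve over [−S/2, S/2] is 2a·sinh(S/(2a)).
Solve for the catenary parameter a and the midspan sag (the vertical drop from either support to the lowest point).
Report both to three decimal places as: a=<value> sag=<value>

seed: a₀ = √(S³/(24(L−S))) = √(32.699³/(24·1.592)) = 30.249943
iter 1: u=0.540480  f(a)=+2.342e-02  f'(a)=-1.084e-01  a ← 30.249943 − (+2.342e-02/-1.084e-01) = 30.466022
iter 2: u=0.536647  f(a)=+2.533e-04  f'(a)=-1.060e-01  a ← 30.466022 − (+2.533e-04/-1.060e-01) = 30.468410
iter 3: u=0.536605  f(a)=+3.035e-08  f'(a)=-1.060e-01  a ← 30.468410 − (+3.035e-08/-1.060e-01) = 30.468410
iter 4: u=0.536605  f(a)=+0.000e+00  f'(a)=-1.060e-01  a ← 30.468410 − (+0.000e+00/-1.060e-01) = 30.468410
converged: |Δa| < 1e-12 after 4 iterations
sag = a·(cosh(S/(2a)) − 1) = 30.468410·(cosh(0.536605) − 1) = 4.492885
T_max/T_min = cosh(S/(2a)) = 1.147460

a=30.468 sag=4.493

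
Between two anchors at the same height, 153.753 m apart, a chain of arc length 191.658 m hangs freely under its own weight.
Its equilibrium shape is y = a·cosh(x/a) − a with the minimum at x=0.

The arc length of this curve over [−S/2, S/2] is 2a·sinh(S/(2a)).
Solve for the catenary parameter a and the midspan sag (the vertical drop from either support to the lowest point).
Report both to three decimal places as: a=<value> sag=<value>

seed: a₀ = √(S³/(24(L−S))) = √(153.753³/(24·37.905)) = 63.209379
iter 1: u=1.216220  f(a)=+2.904e+00  f'(a)=-1.386e+00  a ← 63.209379 − (+2.904e+00/-1.386e+00) = 65.304196
iter 2: u=1.177206  f(a)=+1.506e-01  f'(a)=-1.246e+00  a ← 65.304196 − (+1.506e-01/-1.246e+00) = 65.425084
iter 3: u=1.175031  f(a)=+4.542e-04  f'(a)=-1.238e+00  a ← 65.425084 − (+4.542e-04/-1.238e+00) = 65.425450
iter 4: u=1.175024  f(a)=+4.157e-09  f'(a)=-1.238e+00  a ← 65.425450 − (+4.157e-09/-1.238e+00) = 65.425450
iter 5: u=1.175024  f(a)=-5.684e-14  f'(a)=-1.238e+00  a ← 65.425450 − (-5.684e-14/-1.238e+00) = 65.425450
converged: |Δa| < 1e-12 after 5 iterations
sag = a·(cosh(S/(2a)) − 1) = 65.425450·(cosh(1.175024) − 1) = 50.607678
T_max/T_min = cosh(S/(2a)) = 1.773517

a=65.425 sag=50.608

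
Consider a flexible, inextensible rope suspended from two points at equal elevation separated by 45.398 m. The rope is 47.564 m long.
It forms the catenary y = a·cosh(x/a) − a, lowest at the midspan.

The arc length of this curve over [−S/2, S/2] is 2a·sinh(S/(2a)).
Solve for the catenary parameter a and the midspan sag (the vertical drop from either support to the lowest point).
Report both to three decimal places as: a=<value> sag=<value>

seed: a₀ = √(S³/(24(L−S))) = √(45.398³/(24·2.166)) = 42.424842
iter 1: u=0.535040  f(a)=+3.121e-02  f'(a)=-1.051e-01  a ← 42.424842 − (+3.121e-02/-1.051e-01) = 42.721949
iter 2: u=0.531319  f(a)=+3.309e-04  f'(a)=-1.028e-01  a ← 42.721949 − (+3.309e-04/-1.028e-01) = 42.725167
iter 3: u=0.531279  f(a)=+3.809e-08  f'(a)=-1.028e-01  a ← 42.725167 − (+3.809e-08/-1.028e-01) = 42.725167
iter 4: u=0.531279  f(a)=-7.105e-15  f'(a)=-1.028e-01  a ← 42.725167 − (-7.105e-15/-1.028e-01) = 42.725167
converged: |Δa| < 1e-12 after 4 iterations
sag = a·(cosh(S/(2a)) − 1) = 42.725167·(cosh(0.531279) − 1) = 6.172925
T_max/T_min = cosh(S/(2a)) = 1.144480

a=42.725 sag=6.173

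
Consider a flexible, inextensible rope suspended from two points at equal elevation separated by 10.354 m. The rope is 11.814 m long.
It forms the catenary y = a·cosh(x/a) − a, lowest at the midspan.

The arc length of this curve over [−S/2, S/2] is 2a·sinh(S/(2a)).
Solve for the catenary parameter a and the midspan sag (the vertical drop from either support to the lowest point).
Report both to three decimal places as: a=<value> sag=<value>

a=5.744 sag=2.495

seed: a₀ = √(S³/(24(L−S))) = √(10.354³/(24·1.460)) = 5.628338
iter 1: u=0.919810  f(a)=+6.302e-02  f'(a)=-5.640e-01  a ← 5.628338 − (+6.302e-02/-5.640e-01) = 5.740068
iter 2: u=0.901906  f(a)=+1.925e-03  f'(a)=-5.301e-01  a ← 5.740068 − (+1.925e-03/-5.301e-01) = 5.743701
iter 3: u=0.901335  f(a)=+1.923e-06  f'(a)=-5.290e-01  a ← 5.743701 − (+1.923e-06/-5.290e-01) = 5.743704
iter 4: u=0.901335  f(a)=+1.922e-12  f'(a)=-5.290e-01  a ← 5.743704 − (+1.922e-12/-5.290e-01) = 5.743704
converged: |Δa| < 1e-12 after 4 iterations
sag = a·(cosh(S/(2a)) − 1) = 5.743704·(cosh(0.901335) − 1) = 2.495397
T_max/T_min = cosh(S/(2a)) = 1.434458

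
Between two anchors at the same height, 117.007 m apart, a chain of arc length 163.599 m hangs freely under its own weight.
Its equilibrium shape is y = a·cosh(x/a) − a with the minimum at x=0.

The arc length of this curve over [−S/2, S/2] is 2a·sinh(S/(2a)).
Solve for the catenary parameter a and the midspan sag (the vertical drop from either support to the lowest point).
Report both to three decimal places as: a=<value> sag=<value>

seed: a₀ = √(S³/(24(L−S))) = √(117.007³/(24·46.592)) = 37.849179
iter 1: u=1.545701  f(a)=+5.893e+00  f'(a)=-3.103e+00  a ← 37.849179 − (+5.893e+00/-3.103e+00) = 39.748580
iter 2: u=1.471839  f(a)=+4.727e-01  f'(a)=-2.623e+00  a ← 39.748580 − (+4.727e-01/-2.623e+00) = 39.928766
iter 3: u=1.465197  f(a)=+3.627e-03  f'(a)=-2.583e+00  a ← 39.928766 − (+3.627e-03/-2.583e+00) = 39.930170
iter 4: u=1.465145  f(a)=+2.171e-07  f'(a)=-2.583e+00  a ← 39.930170 − (+2.171e-07/-2.583e+00) = 39.930170
iter 5: u=1.465145  f(a)=-5.684e-14  f'(a)=-2.583e+00  a ← 39.930170 − (-5.684e-14/-2.583e+00) = 39.930170
converged: |Δa| < 1e-12 after 5 iterations
sag = a·(cosh(S/(2a)) − 1) = 39.930170·(cosh(1.465145) − 1) = 51.094973
T_max/T_min = cosh(S/(2a)) = 2.279608

a=39.930 sag=51.095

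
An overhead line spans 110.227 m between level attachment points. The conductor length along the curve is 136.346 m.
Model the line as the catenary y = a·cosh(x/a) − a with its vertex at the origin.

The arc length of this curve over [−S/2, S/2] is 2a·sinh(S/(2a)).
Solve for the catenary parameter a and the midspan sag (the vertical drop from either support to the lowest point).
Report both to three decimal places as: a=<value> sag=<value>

a=47.783 sag=35.468

seed: a₀ = √(S³/(24(L−S))) = √(110.227³/(24·26.119)) = 46.221931
iter 1: u=1.192367  f(a)=+1.921e+00  f'(a)=-1.299e+00  a ← 46.221931 − (+1.921e+00/-1.299e+00) = 47.700388
iter 2: u=1.155410  f(a)=+9.601e-02  f'(a)=-1.172e+00  a ← 47.700388 − (+9.601e-02/-1.172e+00) = 47.782290
iter 3: u=1.153429  f(a)=+2.678e-04  f'(a)=-1.166e+00  a ← 47.782290 − (+2.678e-04/-1.166e+00) = 47.782519
iter 4: u=1.153424  f(a)=+2.097e-09  f'(a)=-1.166e+00  a ← 47.782519 − (+2.097e-09/-1.166e+00) = 47.782519
iter 5: u=1.153424  f(a)=-2.842e-14  f'(a)=-1.166e+00  a ← 47.782519 − (-2.842e-14/-1.166e+00) = 47.782519
converged: |Δa| < 1e-12 after 5 iterations
sag = a·(cosh(S/(2a)) − 1) = 47.782519·(cosh(1.153424) − 1) = 35.468469
T_max/T_min = cosh(S/(2a)) = 1.742290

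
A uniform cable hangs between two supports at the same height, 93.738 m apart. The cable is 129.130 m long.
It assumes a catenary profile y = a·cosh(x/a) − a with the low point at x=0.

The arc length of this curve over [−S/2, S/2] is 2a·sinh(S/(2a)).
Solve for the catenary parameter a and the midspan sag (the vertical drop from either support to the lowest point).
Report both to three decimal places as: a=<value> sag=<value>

seed: a₀ = √(S³/(24(L−S))) = √(93.738³/(24·35.392)) = 31.139766
iter 1: u=1.505117  f(a)=+4.232e+00  f'(a)=-2.832e+00  a ← 31.139766 − (+4.232e+00/-2.832e+00) = 32.634371
iter 2: u=1.436185  f(a)=+3.238e-01  f'(a)=-2.413e+00  a ← 32.634371 − (+3.238e-01/-2.413e+00) = 32.768522
iter 3: u=1.430306  f(a)=+2.242e-03  f'(a)=-2.380e+00  a ← 32.768522 − (+2.242e-03/-2.380e+00) = 32.769464
iter 4: u=1.430264  f(a)=+1.091e-07  f'(a)=-2.380e+00  a ← 32.769464 − (+1.091e-07/-2.380e+00) = 32.769464
iter 5: u=1.430264  f(a)=+2.842e-14  f'(a)=-2.380e+00  a ← 32.769464 − (+2.842e-14/-2.380e+00) = 32.769464
converged: |Δa| < 1e-12 after 5 iterations
sag = a·(cosh(S/(2a)) − 1) = 32.769464·(cosh(1.430264) − 1) = 39.635487
T_max/T_min = cosh(S/(2a)) = 2.209525

a=32.769 sag=39.635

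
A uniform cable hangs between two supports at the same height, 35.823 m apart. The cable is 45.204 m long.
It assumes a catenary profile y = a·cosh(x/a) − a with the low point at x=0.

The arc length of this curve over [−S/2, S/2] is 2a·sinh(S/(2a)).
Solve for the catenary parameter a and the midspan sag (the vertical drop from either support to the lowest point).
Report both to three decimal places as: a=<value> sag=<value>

a=14.820 sag=12.208

seed: a₀ = √(S³/(24(L−S))) = √(35.823³/(24·9.381)) = 14.289359
iter 1: u=1.253485  f(a)=+7.652e-01  f'(a)=-1.531e+00  a ← 14.289359 − (+7.652e-01/-1.531e+00) = 14.789065
iter 2: u=1.211131  f(a)=+4.197e-02  f'(a)=-1.367e+00  a ← 14.789065 − (+4.197e-02/-1.367e+00) = 14.819758
iter 3: u=1.208623  f(a)=+1.425e-04  f'(a)=-1.358e+00  a ← 14.819758 − (+1.425e-04/-1.358e+00) = 14.819862
iter 4: u=1.208614  f(a)=+1.655e-09  f'(a)=-1.358e+00  a ← 14.819862 − (+1.655e-09/-1.358e+00) = 14.819862
iter 5: u=1.208614  f(a)=-1.421e-14  f'(a)=-1.358e+00  a ← 14.819862 − (-1.421e-14/-1.358e+00) = 14.819862
converged: |Δa| < 1e-12 after 5 iterations
sag = a·(cosh(S/(2a)) − 1) = 14.819862·(cosh(1.208614) − 1) = 12.207508
T_max/T_min = cosh(S/(2a)) = 1.823726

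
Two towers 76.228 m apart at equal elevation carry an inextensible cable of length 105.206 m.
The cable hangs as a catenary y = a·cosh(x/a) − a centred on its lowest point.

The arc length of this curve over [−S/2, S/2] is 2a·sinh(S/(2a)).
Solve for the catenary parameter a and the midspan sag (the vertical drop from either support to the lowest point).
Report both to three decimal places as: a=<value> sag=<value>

a=26.566 sag=32.365

seed: a₀ = √(S³/(24(L−S))) = √(76.228³/(24·28.978)) = 25.236665
iter 1: u=1.510263  f(a)=+3.490e+00  f'(a)=-2.865e+00  a ← 25.236665 − (+3.490e+00/-2.865e+00) = 26.454912
iter 2: u=1.440715  f(a)=+2.686e-01  f'(a)=-2.439e+00  a ← 26.454912 − (+2.686e-01/-2.439e+00) = 26.565037
iter 3: u=1.434743  f(a)=+1.885e-03  f'(a)=-2.405e+00  a ← 26.565037 − (+1.885e-03/-2.405e+00) = 26.565820
iter 4: u=1.434701  f(a)=+9.422e-08  f'(a)=-2.405e+00  a ← 26.565820 − (+9.422e-08/-2.405e+00) = 26.565820
iter 5: u=1.434701  f(a)=+0.000e+00  f'(a)=-2.405e+00  a ← 26.565820 − (+0.000e+00/-2.405e+00) = 26.565820
converged: |Δa| < 1e-12 after 5 iterations
sag = a·(cosh(S/(2a)) − 1) = 26.565820·(cosh(1.434701) − 1) = 32.364804
T_max/T_min = cosh(S/(2a)) = 2.218287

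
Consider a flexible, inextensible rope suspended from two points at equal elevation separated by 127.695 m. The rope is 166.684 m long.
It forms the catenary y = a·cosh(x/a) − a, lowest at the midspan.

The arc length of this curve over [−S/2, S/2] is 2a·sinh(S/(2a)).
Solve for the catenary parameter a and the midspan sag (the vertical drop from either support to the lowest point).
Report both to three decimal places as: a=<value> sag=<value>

seed: a₀ = √(S³/(24(L−S))) = √(127.695³/(24·38.989)) = 47.171987
iter 1: u=1.353505  f(a)=+3.731e+00  f'(a)=-1.976e+00  a ← 47.171987 − (+3.731e+00/-1.976e+00) = 49.059845
iter 2: u=1.301421  f(a)=+2.357e-01  f'(a)=-1.734e+00  a ← 49.059845 − (+2.357e-01/-1.734e+00) = 49.195769
iter 3: u=1.297825  f(a)=+1.081e-03  f'(a)=-1.718e+00  a ← 49.195769 − (+1.081e-03/-1.718e+00) = 49.196398
iter 4: u=1.297808  f(a)=+2.294e-08  f'(a)=-1.718e+00  a ← 49.196398 − (+2.294e-08/-1.718e+00) = 49.196398
iter 5: u=1.297808  f(a)=+2.842e-14  f'(a)=-1.718e+00  a ← 49.196398 − (+2.842e-14/-1.718e+00) = 49.196398
converged: |Δa| < 1e-12 after 5 iterations
sag = a·(cosh(S/(2a)) − 1) = 49.196398·(cosh(1.297808) − 1) = 47.582600
T_max/T_min = cosh(S/(2a)) = 1.967197

a=49.196 sag=47.583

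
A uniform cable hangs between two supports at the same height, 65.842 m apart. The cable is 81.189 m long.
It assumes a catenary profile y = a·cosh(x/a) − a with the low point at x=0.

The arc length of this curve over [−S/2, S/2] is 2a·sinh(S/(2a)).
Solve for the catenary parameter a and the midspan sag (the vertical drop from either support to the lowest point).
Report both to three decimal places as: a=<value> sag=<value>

seed: a₀ = √(S³/(24(L−S))) = √(65.842³/(24·15.347)) = 27.837944
iter 1: u=1.182595  f(a)=+1.110e+00  f'(a)=-1.265e+00  a ← 27.837944 − (+1.110e+00/-1.265e+00) = 28.715304
iter 2: u=1.146462  f(a)=+5.462e-02  f'(a)=-1.143e+00  a ← 28.715304 − (+5.462e-02/-1.143e+00) = 28.763089
iter 3: u=1.144557  f(a)=+1.475e-04  f'(a)=-1.137e+00  a ← 28.763089 − (+1.475e-04/-1.137e+00) = 28.763219
iter 4: u=1.144552  f(a)=+1.082e-09  f'(a)=-1.137e+00  a ← 28.763219 − (+1.082e-09/-1.137e+00) = 28.763219
iter 5: u=1.144552  f(a)=+0.000e+00  f'(a)=-1.137e+00  a ← 28.763219 − (+0.000e+00/-1.137e+00) = 28.763219
converged: |Δa| < 1e-12 after 5 iterations
sag = a·(cosh(S/(2a)) − 1) = 28.763219·(cosh(1.144552) − 1) = 20.988527
T_max/T_min = cosh(S/(2a)) = 1.729700

a=28.763 sag=20.989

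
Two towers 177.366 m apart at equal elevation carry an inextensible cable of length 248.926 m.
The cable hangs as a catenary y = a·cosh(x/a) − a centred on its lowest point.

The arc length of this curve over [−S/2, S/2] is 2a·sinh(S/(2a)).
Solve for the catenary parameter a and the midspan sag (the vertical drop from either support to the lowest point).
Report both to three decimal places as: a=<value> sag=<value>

a=60.171 sag=78.074

seed: a₀ = √(S³/(24(L−S))) = √(177.366³/(24·71.560)) = 56.998676
iter 1: u=1.555878  f(a)=+9.178e+00  f'(a)=-3.174e+00  a ← 56.998676 − (+9.178e+00/-3.174e+00) = 59.890481
iter 2: u=1.480753  f(a)=+7.447e-01  f'(a)=-2.678e+00  a ← 59.890481 − (+7.447e-01/-2.678e+00) = 60.168584
iter 3: u=1.473909  f(a)=+5.860e-03  f'(a)=-2.636e+00  a ← 60.168584 − (+5.860e-03/-2.636e+00) = 60.170807
iter 4: u=1.473854  f(a)=+3.691e-07  f'(a)=-2.635e+00  a ← 60.170807 − (+3.691e-07/-2.635e+00) = 60.170807
iter 5: u=1.473854  f(a)=-2.842e-14  f'(a)=-2.635e+00  a ← 60.170807 − (-2.842e-14/-2.635e+00) = 60.170807
converged: |Δa| < 1e-12 after 5 iterations
sag = a·(cosh(S/(2a)) − 1) = 60.170807·(cosh(1.473854) − 1) = 78.073775
T_max/T_min = cosh(S/(2a)) = 2.297536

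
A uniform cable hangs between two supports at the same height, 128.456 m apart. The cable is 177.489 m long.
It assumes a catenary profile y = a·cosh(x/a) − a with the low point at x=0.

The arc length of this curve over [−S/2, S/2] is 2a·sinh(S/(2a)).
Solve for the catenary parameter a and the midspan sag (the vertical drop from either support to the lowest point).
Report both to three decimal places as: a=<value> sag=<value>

seed: a₀ = √(S³/(24(L−S))) = √(128.456³/(24·49.033)) = 42.440622
iter 1: u=1.513361  f(a)=+5.931e+00  f'(a)=-2.885e+00  a ← 42.440622 − (+5.931e+00/-2.885e+00) = 44.496419
iter 2: u=1.443442  f(a)=+4.582e-01  f'(a)=-2.455e+00  a ← 44.496419 − (+4.582e-01/-2.455e+00) = 44.683049
iter 3: u=1.437413  f(a)=+3.240e-03  f'(a)=-2.420e+00  a ← 44.683049 − (+3.240e-03/-2.420e+00) = 44.684387
iter 4: u=1.437370  f(a)=+1.646e-07  f'(a)=-2.420e+00  a ← 44.684387 − (+1.646e-07/-2.420e+00) = 44.684387
iter 5: u=1.437370  f(a)=-2.842e-14  f'(a)=-2.420e+00  a ← 44.684387 − (-2.842e-14/-2.420e+00) = 44.684387
converged: |Δa| < 1e-12 after 5 iterations
sag = a·(cosh(S/(2a)) − 1) = 44.684387·(cosh(1.437370) − 1) = 54.674964
T_max/T_min = cosh(S/(2a)) = 2.223581

a=44.684 sag=54.675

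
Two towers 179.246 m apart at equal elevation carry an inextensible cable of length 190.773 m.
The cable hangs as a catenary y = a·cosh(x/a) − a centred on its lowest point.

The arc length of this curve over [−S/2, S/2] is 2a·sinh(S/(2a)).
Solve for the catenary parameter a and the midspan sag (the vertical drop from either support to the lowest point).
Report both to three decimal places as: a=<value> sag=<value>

a=145.653 sag=28.454

seed: a₀ = √(S³/(24(L−S))) = √(179.246³/(24·11.527)) = 144.281431
iter 1: u=0.621168  f(a)=+2.244e-01  f'(a)=-1.660e-01  a ← 144.281431 − (+2.244e-01/-1.660e-01) = 145.633178
iter 2: u=0.615402  f(a)=+3.193e-03  f'(a)=-1.613e-01  a ← 145.633178 − (+3.193e-03/-1.613e-01) = 145.652970
iter 3: u=0.615319  f(a)=+6.671e-07  f'(a)=-1.613e-01  a ← 145.652970 − (+6.671e-07/-1.613e-01) = 145.652974
iter 4: u=0.615319  f(a)=+2.842e-14  f'(a)=-1.613e-01  a ← 145.652974 − (+2.842e-14/-1.613e-01) = 145.652974
converged: |Δa| < 1e-12 after 4 iterations
sag = a·(cosh(S/(2a)) − 1) = 145.652974·(cosh(0.615319) − 1) = 28.454387
T_max/T_min = cosh(S/(2a)) = 1.195357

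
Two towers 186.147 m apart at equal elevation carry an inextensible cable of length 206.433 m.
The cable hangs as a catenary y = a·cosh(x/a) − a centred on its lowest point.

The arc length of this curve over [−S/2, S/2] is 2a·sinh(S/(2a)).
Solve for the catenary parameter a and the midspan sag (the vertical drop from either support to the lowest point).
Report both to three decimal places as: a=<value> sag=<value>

a=116.937 sag=39.037

seed: a₀ = √(S³/(24(L−S))) = √(186.147³/(24·20.286)) = 115.101301
iter 1: u=0.808622  f(a)=+6.736e-01  f'(a)=-3.761e-01  a ← 115.101301 − (+6.736e-01/-3.761e-01) = 116.892504
iter 2: u=0.796232  f(a)=+1.605e-02  f'(a)=-3.584e-01  a ← 116.892504 − (+1.605e-02/-3.584e-01) = 116.937283
iter 3: u=0.795927  f(a)=+9.599e-06  f'(a)=-3.579e-01  a ← 116.937283 − (+9.599e-06/-3.579e-01) = 116.937310
iter 4: u=0.795926  f(a)=+3.382e-12  f'(a)=-3.579e-01  a ← 116.937310 − (+3.382e-12/-3.579e-01) = 116.937310
converged: |Δa| < 1e-12 after 4 iterations
sag = a·(cosh(S/(2a)) − 1) = 116.937310·(cosh(0.795926) − 1) = 39.036984
T_max/T_min = cosh(S/(2a)) = 1.333828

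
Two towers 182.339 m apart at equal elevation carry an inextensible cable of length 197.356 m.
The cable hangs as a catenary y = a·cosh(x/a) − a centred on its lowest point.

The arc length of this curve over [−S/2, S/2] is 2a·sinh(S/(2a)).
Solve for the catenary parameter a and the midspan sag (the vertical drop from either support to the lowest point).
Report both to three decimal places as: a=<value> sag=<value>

seed: a₀ = √(S³/(24(L−S))) = √(182.339³/(24·15.017)) = 129.694674
iter 1: u=0.702955  f(a)=+3.754e-01  f'(a)=-2.432e-01  a ← 129.694674 − (+3.754e-01/-2.432e-01) = 131.238223
iter 2: u=0.694687  f(a)=+6.807e-03  f'(a)=-2.345e-01  a ← 131.238223 − (+6.807e-03/-2.345e-01) = 131.267256
iter 3: u=0.694533  f(a)=+2.330e-06  f'(a)=-2.343e-01  a ← 131.267256 − (+2.330e-06/-2.343e-01) = 131.267266
iter 4: u=0.694533  f(a)=+3.126e-13  f'(a)=-2.343e-01  a ← 131.267266 − (+3.126e-13/-2.343e-01) = 131.267266
converged: |Δa| < 1e-12 after 4 iterations
sag = a·(cosh(S/(2a)) − 1) = 131.267266·(cosh(0.694533) − 1) = 32.953448
T_max/T_min = cosh(S/(2a)) = 1.251041

a=131.267 sag=32.953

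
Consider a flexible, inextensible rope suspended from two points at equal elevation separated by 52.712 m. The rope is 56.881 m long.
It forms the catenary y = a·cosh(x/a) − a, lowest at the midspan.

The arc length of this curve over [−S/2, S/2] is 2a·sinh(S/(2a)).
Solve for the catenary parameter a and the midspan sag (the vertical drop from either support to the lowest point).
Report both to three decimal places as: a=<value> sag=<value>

seed: a₀ = √(S³/(24(L−S))) = √(52.712³/(24·4.169)) = 38.259798
iter 1: u=0.688869  f(a)=+1.000e-01  f'(a)=-2.284e-01  a ← 38.259798 − (+1.000e-01/-2.284e-01) = 38.697720
iter 2: u=0.681074  f(a)=+1.744e-03  f'(a)=-2.205e-01  a ← 38.697720 − (+1.744e-03/-2.205e-01) = 38.705626
iter 3: u=0.680935  f(a)=+5.505e-07  f'(a)=-2.204e-01  a ← 38.705626 − (+5.505e-07/-2.204e-01) = 38.705628
iter 4: u=0.680935  f(a)=+5.684e-14  f'(a)=-2.204e-01  a ← 38.705628 − (+5.684e-14/-2.204e-01) = 38.705628
converged: |Δa| < 1e-12 after 4 iterations
sag = a·(cosh(S/(2a)) − 1) = 38.705628·(cosh(0.680935) − 1) = 9.325484
T_max/T_min = cosh(S/(2a)) = 1.240934

a=38.706 sag=9.325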